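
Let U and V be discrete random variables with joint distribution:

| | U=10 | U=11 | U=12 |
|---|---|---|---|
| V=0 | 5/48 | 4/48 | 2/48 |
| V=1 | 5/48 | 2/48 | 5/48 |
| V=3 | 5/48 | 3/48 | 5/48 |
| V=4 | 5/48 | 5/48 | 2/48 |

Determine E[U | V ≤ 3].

131/12

P(V ≤ 3) = 3/4.
Summing U·P(U=x,V=y) over the conditioning event gives 131/16.
E[U | V ≤ 3] = (131/16) / (3/4) = 131/12.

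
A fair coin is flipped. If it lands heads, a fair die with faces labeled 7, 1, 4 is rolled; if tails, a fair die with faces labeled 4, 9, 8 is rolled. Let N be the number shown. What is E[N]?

11/2

E[N | heads] = (7+1+4)/3 = 4.
E[N | tails] = (4+9+8)/3 = 7.
E[N] = (1/2)·(4) + (1/2)·(7) = 11/2.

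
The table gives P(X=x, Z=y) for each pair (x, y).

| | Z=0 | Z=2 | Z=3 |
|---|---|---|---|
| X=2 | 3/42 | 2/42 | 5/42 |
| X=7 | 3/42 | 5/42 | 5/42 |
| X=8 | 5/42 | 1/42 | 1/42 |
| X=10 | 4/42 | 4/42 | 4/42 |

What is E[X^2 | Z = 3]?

P(Z = 3) = 5/14.
Σ X^2·P over the event = 4·(5/42) + 49·(5/42) + 64·(1/42) + 100·(4/42) = 243/14.
E[X^2 | Z = 3] = (243/14) / (5/14) = 243/5.

243/5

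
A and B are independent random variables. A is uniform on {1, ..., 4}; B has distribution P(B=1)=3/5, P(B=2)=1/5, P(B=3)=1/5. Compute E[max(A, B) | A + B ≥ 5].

29/8

P(A + B ≥ 5) = 2/5.
Summing max(A,B)·P(x,y) over outcomes with A + B ≥ 5 gives 29/20.
E[max(A, B) | A + B ≥ 5] = (29/20) / (2/5) = 29/8.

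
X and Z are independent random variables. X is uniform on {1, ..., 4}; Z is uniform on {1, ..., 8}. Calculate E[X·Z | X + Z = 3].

2

Outcomes with X + Z = 3: (1,2), (2,1), each with probability 1/32.
E[X·Z | X + Z = 3] = (2 + 2) / 2 = 2.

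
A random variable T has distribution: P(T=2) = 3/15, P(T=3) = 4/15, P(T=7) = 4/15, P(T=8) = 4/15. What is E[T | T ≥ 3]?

P(T ≥ 3) = 4/5.
Σ over the event: 3·4/15 + 7·4/15 + 8·4/15 = 24/5.
E[T | T ≥ 3] = (24/5) / (4/5) = 6.

6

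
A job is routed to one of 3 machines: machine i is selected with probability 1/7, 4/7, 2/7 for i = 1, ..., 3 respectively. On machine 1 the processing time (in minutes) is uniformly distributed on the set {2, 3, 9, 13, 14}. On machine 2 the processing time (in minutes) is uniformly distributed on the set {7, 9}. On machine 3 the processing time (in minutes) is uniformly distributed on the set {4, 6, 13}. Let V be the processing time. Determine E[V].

E[V | machine 1] = (2+3+9+13+14)/5 = 41/5.
E[V | machine 2] = (7+9)/2 = 8.
E[V | machine 3] = (4+6+13)/3 = 23/3.
E[V] = (1/7)·(41/5) + (4/7)·(8) + (2/7)·(23/3) = 119/15.

119/15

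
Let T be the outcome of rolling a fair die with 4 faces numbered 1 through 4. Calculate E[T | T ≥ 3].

Given T ≥ 3, T is equally likely to be any of {3, 4}.
E[T | T ≥ 3] = (3 + 4) / 2 = 7/2.

7/2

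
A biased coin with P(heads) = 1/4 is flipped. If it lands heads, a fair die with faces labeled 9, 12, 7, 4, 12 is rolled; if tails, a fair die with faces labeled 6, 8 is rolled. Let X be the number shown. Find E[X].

E[X | heads] = (9+12+7+4+12)/5 = 44/5.
E[X | tails] = (6+8)/2 = 7.
E[X] = (1/4)·(44/5) + (3/4)·(7) = 149/20.

149/20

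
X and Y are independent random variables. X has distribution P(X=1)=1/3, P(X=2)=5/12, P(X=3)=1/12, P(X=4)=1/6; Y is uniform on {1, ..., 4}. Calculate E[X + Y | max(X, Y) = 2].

P(max(X, Y) = 2) = 7/24.
Summing (X+Y)·P(x,y) over outcomes with max(X, Y) = 2 gives 47/48.
E[X + Y | max(X, Y) = 2] = (47/48) / (7/24) = 47/14.

47/14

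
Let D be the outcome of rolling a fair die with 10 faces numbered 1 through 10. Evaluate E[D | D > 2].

Given D > 2, D is equally likely to be any of {3, 4, 5, 6, 7, 8, 9, 10}.
E[D | D > 2] = (3 + 4 + 5 + 6 + 7 + 8 + 9 + 10) / 8 = 13/2.

13/2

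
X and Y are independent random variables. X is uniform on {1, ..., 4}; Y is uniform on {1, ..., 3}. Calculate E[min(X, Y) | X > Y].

P(X > Y) = 1/2.
Summing min(X,Y)·P(x,y) over outcomes with X > Y gives 5/6.
E[min(X, Y) | X > Y] = (5/6) / (1/2) = 5/3.

5/3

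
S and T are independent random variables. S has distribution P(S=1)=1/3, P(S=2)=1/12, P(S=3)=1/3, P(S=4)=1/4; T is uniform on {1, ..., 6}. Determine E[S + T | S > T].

P(S > T) = 1/4.
Summing (S+T)·P(x,y) over outcomes with S > T gives 31/24.
E[S + T | S > T] = (31/24) / (1/4) = 31/6.

31/6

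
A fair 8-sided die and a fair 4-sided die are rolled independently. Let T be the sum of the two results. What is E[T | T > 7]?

P(T > 7) = 7/16.
Σ over the event: 8·1/8 + 9·1/8 + 10·3/32 + 11·1/16 + 12·1/32 = 33/8.
E[T | T > 7] = (33/8) / (7/16) = 66/7.

66/7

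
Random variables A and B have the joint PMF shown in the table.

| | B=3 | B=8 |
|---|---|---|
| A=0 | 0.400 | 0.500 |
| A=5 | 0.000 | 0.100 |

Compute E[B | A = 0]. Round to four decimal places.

5.7778

P(A = 0) = 0.900.
Σ B·P over the event = 3·(0.400) + 8·(0.500) = 5.200.
E[B | A = 0] = (5.200) / (0.900) = 5.7778.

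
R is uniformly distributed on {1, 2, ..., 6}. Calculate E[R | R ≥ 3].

9/2

Given R ≥ 3, R is equally likely to be any of {3, 4, 5, 6}.
E[R | R ≥ 3] = (3 + 4 + 5 + 6) / 4 = 9/2.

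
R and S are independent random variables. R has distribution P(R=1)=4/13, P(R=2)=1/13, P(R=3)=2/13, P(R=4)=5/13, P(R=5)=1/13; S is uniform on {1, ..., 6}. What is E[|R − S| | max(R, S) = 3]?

P(max(R, S) = 3) = 11/78.
Summing |R−S|·P(x,y) over outcomes with max(R, S) = 3 gives 5/26.
E[|R − S| | max(R, S) = 3] = (5/26) / (11/78) = 15/11.

15/11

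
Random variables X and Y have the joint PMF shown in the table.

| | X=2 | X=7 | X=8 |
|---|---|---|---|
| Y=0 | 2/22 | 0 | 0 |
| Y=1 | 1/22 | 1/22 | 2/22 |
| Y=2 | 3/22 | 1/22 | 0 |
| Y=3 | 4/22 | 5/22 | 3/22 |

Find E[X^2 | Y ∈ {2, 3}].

257/8

P(Y ∈ {2, 3}) = 8/11.
Σ X^2·P over the event = 4·(3/22) + 4·(4/22) + 49·(1/22) + 49·(5/22) + 64·(3/22) = 257/11.
E[X^2 | Y ∈ {2, 3}] = (257/11) / (8/11) = 257/8.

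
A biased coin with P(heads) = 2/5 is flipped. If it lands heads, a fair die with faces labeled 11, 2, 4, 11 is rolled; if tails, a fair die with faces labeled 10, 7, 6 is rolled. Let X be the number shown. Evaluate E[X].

E[X | heads] = (11+2+4+11)/4 = 7.
E[X | tails] = (10+7+6)/3 = 23/3.
By the law of total expectation,
E[X] = (2/5)·(7) + (3/5)·(23/3) = 37/5.

37/5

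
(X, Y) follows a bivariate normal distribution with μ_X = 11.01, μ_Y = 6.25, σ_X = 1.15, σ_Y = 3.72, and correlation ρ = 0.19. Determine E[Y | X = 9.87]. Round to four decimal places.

5.5493

For a bivariate normal, E[Y | X=x] = μ_Y + ρ·(σ_Y/σ_X)·(x − μ_X).
E[Y | X=9.87] = 6.25 + (0.19)·(3.72/1.15)·(9.87 − (11.01)) = 6.25 + (0.61461)·(-1.14) = 5.5493.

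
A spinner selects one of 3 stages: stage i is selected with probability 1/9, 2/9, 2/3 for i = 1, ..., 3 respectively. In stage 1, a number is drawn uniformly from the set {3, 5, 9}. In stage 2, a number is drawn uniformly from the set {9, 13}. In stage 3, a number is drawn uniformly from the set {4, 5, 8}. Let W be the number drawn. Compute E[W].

185/27

E[W | stage 1] = (3+5+9)/3 = 17/3.
E[W | stage 2] = (9+13)/2 = 11.
E[W | stage 3] = (4+5+8)/3 = 17/3.
E[W] = (1/9)·(17/3) + (2/9)·(11) + (2/3)·(17/3) = 185/27.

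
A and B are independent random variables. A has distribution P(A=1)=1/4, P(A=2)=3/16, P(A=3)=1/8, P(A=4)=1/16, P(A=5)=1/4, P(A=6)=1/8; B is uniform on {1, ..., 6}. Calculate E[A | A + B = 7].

13/4

P(A + B = 7) = 1/6.
Summing A·P(x,y) over outcomes with A + B = 7 gives 13/24.
E[A | A + B = 7] = (13/24) / (1/6) = 13/4.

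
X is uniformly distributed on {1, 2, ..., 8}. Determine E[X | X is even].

5

Given X is even, X is equally likely to be any of {2, 4, 6, 8}.
E[X | X is even] = (2 + 4 + 6 + 8) / 4 = 5.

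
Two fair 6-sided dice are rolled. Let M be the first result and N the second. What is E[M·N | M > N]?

P(M > N) = 5/12.
Summing MN·P(x,y) over outcomes with M > N gives 175/36.
E[M·N | M > N] = (175/36) / (5/12) = 35/3.

35/3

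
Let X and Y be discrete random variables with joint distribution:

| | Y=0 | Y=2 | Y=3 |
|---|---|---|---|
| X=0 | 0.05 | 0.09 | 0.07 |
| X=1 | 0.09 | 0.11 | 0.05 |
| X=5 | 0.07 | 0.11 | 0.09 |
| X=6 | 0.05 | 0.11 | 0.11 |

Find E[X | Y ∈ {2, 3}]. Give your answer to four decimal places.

P(Y ∈ {2, 3}) = 0.74.
Σ X·P over the event = 0·(0.09) + 0·(0.07) + 1·(0.11) + 1·(0.05) + 5·(0.11) + 5·(0.09) + 6·(0.11) + 6·(0.11) = 2.48.
E[X | Y ∈ {2, 3}] = (2.48) / (0.74) = 3.3514.

3.3514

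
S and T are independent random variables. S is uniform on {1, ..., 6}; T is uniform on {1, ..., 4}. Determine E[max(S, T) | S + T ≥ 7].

Outcomes with S + T ≥ 7: (3,4), (4,3), (4,4), (5,2), (5,3), (5,4), (6,1), (6,2), (6,3), (6,4), each with probability 1/24.
E[max(S, T) | S + T ≥ 7] = (4 + 4 + 4 + 5 + 5 + 5 + 6 + 6 + 6 + 6) / 10 = 51/10.

51/10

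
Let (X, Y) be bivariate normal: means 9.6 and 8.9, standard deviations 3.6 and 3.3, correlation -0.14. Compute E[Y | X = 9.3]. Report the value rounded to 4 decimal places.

8.9385

E[Y | X=x] = μ_Y + ρ(σ_Y/σ_X)(x − μ_X) for jointly normal variables.
E[Y | X=9.3] = 8.9 + (-0.14)·(3.3/3.6)·(9.3 − (9.6)) = 8.9 + (-0.12833)·(-0.3) = 8.9385.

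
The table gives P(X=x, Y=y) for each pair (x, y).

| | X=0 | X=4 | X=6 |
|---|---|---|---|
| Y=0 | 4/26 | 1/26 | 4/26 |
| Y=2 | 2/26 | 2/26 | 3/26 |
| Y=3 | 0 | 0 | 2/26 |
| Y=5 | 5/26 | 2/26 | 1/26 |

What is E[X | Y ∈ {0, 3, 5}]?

54/19

P(Y ∈ {0, 3, 5}) = 19/26.
Σ X·P over the event = 0·(4/26) + 0·(5/26) + 4·(1/26) + 4·(2/26) + 6·(4/26) + 6·(2/26) + 6·(1/26) = 27/13.
E[X | Y ∈ {0, 3, 5}] = (27/13) / (19/26) = 54/19.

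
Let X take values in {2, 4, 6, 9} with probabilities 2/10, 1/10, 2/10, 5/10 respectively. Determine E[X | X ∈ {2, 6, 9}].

P(X ∈ {2, 6, 9}) = 9/10.
Σ over the event: 2·1/5 + 6·1/5 + 9·1/2 = 61/10.
E[X | X ∈ {2, 6, 9}] = (61/10) / (9/10) = 61/9.

61/9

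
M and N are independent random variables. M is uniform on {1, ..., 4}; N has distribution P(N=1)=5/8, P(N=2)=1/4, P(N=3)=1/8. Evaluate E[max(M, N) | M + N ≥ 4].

33/10

P(M + N ≥ 4) = 5/8.
Summing max(M,N)·P(x,y) over outcomes with M + N ≥ 4 gives 33/16.
E[max(M, N) | M + N ≥ 4] = (33/16) / (5/8) = 33/10.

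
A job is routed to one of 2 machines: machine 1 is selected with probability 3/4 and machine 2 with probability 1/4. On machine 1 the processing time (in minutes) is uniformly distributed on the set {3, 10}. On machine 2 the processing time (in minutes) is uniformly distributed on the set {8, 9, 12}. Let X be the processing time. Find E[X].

E[X | machine 1] = (3+10)/2 = 13/2.
E[X | machine 2] = (8+9+12)/3 = 29/3.
By the law of total expectation,
E[X] = (3/4)·(13/2) + (1/4)·(29/3) = 175/24.

175/24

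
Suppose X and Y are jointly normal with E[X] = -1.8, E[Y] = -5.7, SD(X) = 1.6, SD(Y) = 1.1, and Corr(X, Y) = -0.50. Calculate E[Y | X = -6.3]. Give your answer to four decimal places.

-4.1531

The regression of Y on X has slope ρ·σ_Y/σ_X and passes through (μ_X, μ_Y).
E[Y | X=-6.3] = -5.7 + (-0.50)·(1.1/1.6)·(-6.3 − (-1.8)) = -5.7 + (-0.34375)·(-4.5) = -4.1531.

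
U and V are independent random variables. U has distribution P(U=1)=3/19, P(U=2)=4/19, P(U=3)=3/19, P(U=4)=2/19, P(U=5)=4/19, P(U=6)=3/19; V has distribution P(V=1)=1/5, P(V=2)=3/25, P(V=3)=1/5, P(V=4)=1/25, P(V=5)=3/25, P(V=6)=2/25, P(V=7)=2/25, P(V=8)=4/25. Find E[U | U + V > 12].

94/17

P(U + V > 12) = 34/475.
Summing U·P(x,y) over outcomes with U + V > 12 gives 188/475.
E[U | U + V > 12] = (188/475) / (34/475) = 94/17.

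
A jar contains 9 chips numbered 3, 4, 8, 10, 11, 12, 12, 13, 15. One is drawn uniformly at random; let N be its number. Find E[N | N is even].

46/5

P(N is even) = 5/9.
Σ over the event: 4·1/9 + 8·1/9 + 10·1/9 + 12·2/9 = 46/9.
E[N | N is even] = (46/9) / (5/9) = 46/5.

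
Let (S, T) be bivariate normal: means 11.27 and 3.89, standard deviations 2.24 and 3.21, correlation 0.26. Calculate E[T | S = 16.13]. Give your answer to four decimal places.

5.7008

E[T | S=x] = μ_T + ρ(σ_T/σ_S)(x − μ_S) for jointly normal variables.
E[T | S=16.13] = 3.89 + (0.26)·(3.21/2.24)·(16.13 − (11.27)) = 3.89 + (0.37259)·(4.86) = 5.7008.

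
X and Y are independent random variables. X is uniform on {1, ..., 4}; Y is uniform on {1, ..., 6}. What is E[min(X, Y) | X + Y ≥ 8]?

10/3

Outcomes with X + Y ≥ 8: (2,6), (3,5), (3,6), (4,4), (4,5), (4,6), each with probability 1/24.
E[min(X, Y) | X + Y ≥ 8] = (2 + 3 + 3 + 4 + 4 + 4) / 6 = 10/3.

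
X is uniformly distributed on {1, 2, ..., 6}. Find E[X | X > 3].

5

Given X > 3, X is equally likely to be any of {4, 5, 6}.
E[X | X > 3] = (4 + 5 + 6) / 3 = 5.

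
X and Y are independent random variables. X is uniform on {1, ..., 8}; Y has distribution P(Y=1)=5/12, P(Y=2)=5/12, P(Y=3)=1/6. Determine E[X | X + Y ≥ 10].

70/9

P(X + Y ≥ 10) = 3/32.
Summing X·P(x,y) over outcomes with X + Y ≥ 10 gives 35/48.
E[X | X + Y ≥ 10] = (35/48) / (3/32) = 70/9.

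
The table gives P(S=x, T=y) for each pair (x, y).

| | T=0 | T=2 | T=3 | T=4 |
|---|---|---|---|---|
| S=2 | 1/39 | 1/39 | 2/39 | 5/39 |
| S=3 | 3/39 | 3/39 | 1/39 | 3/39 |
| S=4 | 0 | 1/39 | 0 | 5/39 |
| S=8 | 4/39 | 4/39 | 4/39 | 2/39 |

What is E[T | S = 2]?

28/9

P(S = 2) = 3/13.
Σ T·P over the event = 0·(1/39) + 2·(1/39) + 3·(2/39) + 4·(5/39) = 28/39.
E[T | S = 2] = (28/39) / (3/13) = 28/9.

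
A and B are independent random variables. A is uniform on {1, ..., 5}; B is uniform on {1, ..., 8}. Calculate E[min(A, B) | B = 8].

P(B = 8) = 1/8.
Summing min(A,B)·P(x,y) over outcomes with B = 8 gives 3/8.
E[min(A, B) | B = 8] = (3/8) / (1/8) = 3.

3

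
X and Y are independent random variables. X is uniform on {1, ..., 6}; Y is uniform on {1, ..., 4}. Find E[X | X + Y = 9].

11/2

Outcomes with X + Y = 9: (5,4), (6,3), each with probability 1/24.
E[X | X + Y = 9] = (5 + 6) / 2 = 11/2.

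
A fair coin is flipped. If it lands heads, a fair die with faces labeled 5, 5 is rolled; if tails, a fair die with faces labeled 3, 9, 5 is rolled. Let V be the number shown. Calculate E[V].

E[V | heads] = (5+5)/2 = 5.
E[V | tails] = (3+9+5)/3 = 17/3.
By the law of total expectation,
E[V] = (1/2)·(5) + (1/2)·(17/3) = 16/3.

16/3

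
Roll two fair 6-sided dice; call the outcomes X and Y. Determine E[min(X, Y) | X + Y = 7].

2

Outcomes with X + Y = 7: (1,6), (2,5), (3,4), (4,3), (5,2), (6,1), each with probability 1/36.
E[min(X, Y) | X + Y = 7] = (1 + 2 + 3 + 3 + 2 + 1) / 6 = 2.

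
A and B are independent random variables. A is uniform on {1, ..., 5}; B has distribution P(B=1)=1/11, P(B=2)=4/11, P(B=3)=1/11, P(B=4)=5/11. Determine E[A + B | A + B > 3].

44/7

P(A + B > 3) = 49/55.
Summing (A+B)·P(x,y) over outcomes with A + B > 3 gives 28/5.
E[A + B | A + B > 3] = (28/5) / (49/55) = 44/7.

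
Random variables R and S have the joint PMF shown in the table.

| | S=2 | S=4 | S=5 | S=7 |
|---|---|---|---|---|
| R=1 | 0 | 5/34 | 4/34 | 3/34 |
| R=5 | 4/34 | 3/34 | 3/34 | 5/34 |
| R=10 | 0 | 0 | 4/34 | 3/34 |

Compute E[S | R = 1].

P(R = 1) = 6/17.
Σ S·P over the event = 4·(5/34) + 5·(4/34) + 7·(3/34) = 61/34.
E[S | R = 1] = (61/34) / (6/17) = 61/12.

61/12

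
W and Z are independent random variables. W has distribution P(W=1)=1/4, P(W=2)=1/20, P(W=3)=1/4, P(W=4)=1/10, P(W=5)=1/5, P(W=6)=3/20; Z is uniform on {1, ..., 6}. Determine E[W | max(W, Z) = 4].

P(max(W, Z) = 4) = 19/120.
Summing W·P(x,y) over outcomes with max(W, Z) = 4 gives 9/20.
E[W | max(W, Z) = 4] = (9/20) / (19/120) = 54/19.

54/19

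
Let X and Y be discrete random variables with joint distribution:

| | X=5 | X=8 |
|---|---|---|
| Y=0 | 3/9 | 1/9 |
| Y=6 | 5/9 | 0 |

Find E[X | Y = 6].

P(Y = 6) = 5/9.
Σ X·P over the event = 5·(5/9) = 25/9.
E[X | Y = 6] = (25/9) / (5/9) = 5.

5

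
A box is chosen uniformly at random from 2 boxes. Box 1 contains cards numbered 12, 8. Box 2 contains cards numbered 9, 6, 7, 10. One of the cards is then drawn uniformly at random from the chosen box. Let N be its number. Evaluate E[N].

9

E[N | box 1] = (12+8)/2 = 10.
E[N | box 2] = (9+6+7+10)/4 = 8.
By the law of total expectation,
E[N] = (1/2)·(10) + (1/2)·(8) = 9.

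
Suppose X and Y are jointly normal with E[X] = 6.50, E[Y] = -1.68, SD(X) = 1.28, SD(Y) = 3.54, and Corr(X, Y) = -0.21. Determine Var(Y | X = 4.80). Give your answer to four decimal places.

The conditional variance in a bivariate normal is σ_Y²(1 − ρ²), independent of x.
Var(Y | X=4.80) = (3.54)²·(1 − (-0.21)²) = 12.5316·0.9559 = 11.9790.

11.9790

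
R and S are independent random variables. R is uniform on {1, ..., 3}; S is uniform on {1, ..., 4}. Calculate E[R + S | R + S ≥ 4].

46/9

P(R + S ≥ 4) = 3/4.
Summing (R+S)·P(x,y) over outcomes with R + S ≥ 4 gives 23/6.
E[R + S | R + S ≥ 4] = (23/6) / (3/4) = 46/9.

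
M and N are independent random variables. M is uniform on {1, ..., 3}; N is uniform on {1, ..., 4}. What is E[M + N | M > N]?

P(M > N) = 1/4.
Summing (M+N)·P(x,y) over outcomes with M > N gives 1.
E[M + N | M > N] = (1) / (1/4) = 4.

4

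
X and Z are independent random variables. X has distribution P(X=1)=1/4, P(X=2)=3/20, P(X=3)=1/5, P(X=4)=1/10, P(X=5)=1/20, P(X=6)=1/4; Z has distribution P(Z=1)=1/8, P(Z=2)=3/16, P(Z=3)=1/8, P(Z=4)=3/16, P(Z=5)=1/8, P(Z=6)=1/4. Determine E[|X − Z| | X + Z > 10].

7/17

P(X + Z > 10) = 17/160.
Summing |X−Z|·P(x,y) over outcomes with X + Z > 10 gives 7/160.
E[|X − Z| | X + Z > 10] = (7/160) / (17/160) = 7/17.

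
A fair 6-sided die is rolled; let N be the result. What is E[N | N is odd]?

Given N is odd, N is equally likely to be any of {1, 3, 5}.
E[N | N is odd] = (1 + 3 + 5) / 3 = 3.

3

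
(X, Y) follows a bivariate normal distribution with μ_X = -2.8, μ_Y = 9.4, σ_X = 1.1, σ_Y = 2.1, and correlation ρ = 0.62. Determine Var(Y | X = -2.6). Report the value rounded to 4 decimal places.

Var(Y | X=x) = (1 − ρ²)·σ_Y².
Var(Y | X=-2.6) = (2.1)²·(1 − (0.62)²) = 4.41·0.6156 = 2.7148.

2.7148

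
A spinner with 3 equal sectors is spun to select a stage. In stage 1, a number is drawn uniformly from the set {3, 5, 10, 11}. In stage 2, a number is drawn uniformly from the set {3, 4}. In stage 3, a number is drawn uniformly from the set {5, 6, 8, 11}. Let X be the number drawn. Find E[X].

73/12

E[X | stage 1] = (3+5+10+11)/4 = 29/4.
E[X | stage 2] = (3+4)/2 = 7/2.
E[X | stage 3] = (5+6+8+11)/4 = 15/2.
E[X] = (1/3)·(29/4) + (1/3)·(7/2) + (1/3)·(15/2) = 73/12.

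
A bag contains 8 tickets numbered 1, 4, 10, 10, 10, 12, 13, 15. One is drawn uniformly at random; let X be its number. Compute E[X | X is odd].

29/3

P(X is odd) = 3/8.
Σ over the event: 1·1/8 + 13·1/8 + 15·1/8 = 29/8.
E[X | X is odd] = (29/8) / (3/8) = 29/3.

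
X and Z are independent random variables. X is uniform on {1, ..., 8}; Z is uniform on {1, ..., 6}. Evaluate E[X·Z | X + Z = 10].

22

Outcomes with X + Z = 10: (4,6), (5,5), (6,4), (7,3), (8,2), each with probability 1/48.
E[X·Z | X + Z = 10] = (24 + 25 + 24 + 21 + 16) / 5 = 22.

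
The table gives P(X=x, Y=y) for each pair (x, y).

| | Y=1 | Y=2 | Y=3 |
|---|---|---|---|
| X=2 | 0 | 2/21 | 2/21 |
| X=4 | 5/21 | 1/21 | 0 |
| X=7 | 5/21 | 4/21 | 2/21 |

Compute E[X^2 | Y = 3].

P(Y = 3) = 4/21.
Σ X^2·P over the event = 4·(2/21) + 49·(2/21) = 106/21.
E[X^2 | Y = 3] = (106/21) / (4/21) = 53/2.

53/2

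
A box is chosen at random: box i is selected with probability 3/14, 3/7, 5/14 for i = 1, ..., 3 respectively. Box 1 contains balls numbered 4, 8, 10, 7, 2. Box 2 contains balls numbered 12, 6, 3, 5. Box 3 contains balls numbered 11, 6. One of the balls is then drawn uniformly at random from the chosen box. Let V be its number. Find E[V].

143/20

E[V | box 1] = (4+8+10+7+2)/5 = 31/5.
E[V | box 2] = (12+6+3+5)/4 = 13/2.
E[V | box 3] = (11+6)/2 = 17/2.
E[V] = (3/14)·(31/5) + (3/7)·(13/2) + (5/14)·(17/2) = 143/20.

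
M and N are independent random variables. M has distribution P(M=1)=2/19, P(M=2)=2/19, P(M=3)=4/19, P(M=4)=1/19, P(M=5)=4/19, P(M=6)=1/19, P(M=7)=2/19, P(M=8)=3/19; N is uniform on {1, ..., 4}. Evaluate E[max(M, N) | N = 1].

86/19

P(N = 1) = 1/4.
Summing max(M,N)·P(x,y) over outcomes with N = 1 gives 43/38.
E[max(M, N) | N = 1] = (43/38) / (1/4) = 86/19.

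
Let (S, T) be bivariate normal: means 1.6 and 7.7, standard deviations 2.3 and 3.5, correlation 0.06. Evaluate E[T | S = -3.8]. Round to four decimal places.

E[T | S=x] = μ_T + ρ(σ_T/σ_S)(x − μ_S) for jointly normal variables.
E[T | S=-3.8] = 7.7 + (0.06)·(3.5/2.3)·(-3.8 − (1.6)) = 7.7 + (0.091304)·(-5.4) = 7.2070.

7.2070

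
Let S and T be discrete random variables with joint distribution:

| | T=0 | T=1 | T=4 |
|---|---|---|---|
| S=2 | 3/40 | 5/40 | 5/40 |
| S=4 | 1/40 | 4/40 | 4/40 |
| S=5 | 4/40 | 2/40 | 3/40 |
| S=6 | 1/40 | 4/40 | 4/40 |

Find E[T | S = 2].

25/13

P(S = 2) = 13/40.
Summing T·P(S=x,T=y) over the conditioning event gives 5/8.
E[T | S = 2] = (5/8) / (13/40) = 25/13.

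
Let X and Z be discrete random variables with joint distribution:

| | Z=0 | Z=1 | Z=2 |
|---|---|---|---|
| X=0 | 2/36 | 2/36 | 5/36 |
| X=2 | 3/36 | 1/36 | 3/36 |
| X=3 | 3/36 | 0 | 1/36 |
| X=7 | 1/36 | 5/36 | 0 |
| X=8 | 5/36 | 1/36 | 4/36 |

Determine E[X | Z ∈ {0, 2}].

103/27

P(Z ∈ {0, 2}) = 3/4.
Summing X·P(X=x,Z=y) over the conditioning event gives 103/36.
E[X | Z ∈ {0, 2}] = (103/36) / (3/4) = 103/27.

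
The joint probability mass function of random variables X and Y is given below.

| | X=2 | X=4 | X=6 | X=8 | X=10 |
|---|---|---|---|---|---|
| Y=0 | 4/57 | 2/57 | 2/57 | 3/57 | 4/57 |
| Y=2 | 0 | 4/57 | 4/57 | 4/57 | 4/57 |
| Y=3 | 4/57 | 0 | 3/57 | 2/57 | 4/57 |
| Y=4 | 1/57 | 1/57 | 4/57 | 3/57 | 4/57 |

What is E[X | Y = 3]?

P(Y = 3) = 13/57.
Σ X·P over the event = 2·(4/57) + 6·(3/57) + 8·(2/57) + 10·(4/57) = 82/57.
E[X | Y = 3] = (82/57) / (13/57) = 82/13.

82/13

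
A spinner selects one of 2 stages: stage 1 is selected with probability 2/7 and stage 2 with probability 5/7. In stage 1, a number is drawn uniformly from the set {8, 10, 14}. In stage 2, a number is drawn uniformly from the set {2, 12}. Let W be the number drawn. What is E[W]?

169/21

E[W | stage 1] = (8+10+14)/3 = 32/3.
E[W | stage 2] = (2+12)/2 = 7.
By the law of total expectation,
E[W] = (2/7)·(32/3) + (5/7)·(7) = 169/21.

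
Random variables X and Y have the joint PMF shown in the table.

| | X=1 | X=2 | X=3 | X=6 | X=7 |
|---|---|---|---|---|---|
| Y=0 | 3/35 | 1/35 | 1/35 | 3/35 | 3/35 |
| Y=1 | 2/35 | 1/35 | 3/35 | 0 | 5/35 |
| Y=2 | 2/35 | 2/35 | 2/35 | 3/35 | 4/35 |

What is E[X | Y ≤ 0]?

47/11

P(Y ≤ 0) = 11/35.
Summing X·P(X=x,Y=y) over the conditioning event gives 47/35.
E[X | Y ≤ 0] = (47/35) / (11/35) = 47/11.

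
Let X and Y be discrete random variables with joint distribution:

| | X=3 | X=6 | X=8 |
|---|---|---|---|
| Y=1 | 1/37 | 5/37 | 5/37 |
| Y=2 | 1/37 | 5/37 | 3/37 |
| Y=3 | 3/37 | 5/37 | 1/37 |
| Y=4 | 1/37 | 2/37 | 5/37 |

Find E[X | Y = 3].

47/9

P(Y = 3) = 9/37.
Σ X·P over the event = 3·(3/37) + 6·(5/37) + 8·(1/37) = 47/37.
E[X | Y = 3] = (47/37) / (9/37) = 47/9.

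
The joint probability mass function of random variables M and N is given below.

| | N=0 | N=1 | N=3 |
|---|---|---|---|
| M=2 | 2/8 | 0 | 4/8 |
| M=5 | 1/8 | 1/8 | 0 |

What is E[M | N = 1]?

5

P(N = 1) = 1/8.
Σ M·P over the event = 5·(1/8) = 5/8.
E[M | N = 1] = (5/8) / (1/8) = 5.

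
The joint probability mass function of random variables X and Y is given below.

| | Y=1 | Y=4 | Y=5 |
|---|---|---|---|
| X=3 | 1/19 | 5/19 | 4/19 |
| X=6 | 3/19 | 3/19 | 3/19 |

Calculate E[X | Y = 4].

P(Y = 4) = 8/19.
Σ X·P over the event = 3·(5/19) + 6·(3/19) = 33/19.
E[X | Y = 4] = (33/19) / (8/19) = 33/8.

33/8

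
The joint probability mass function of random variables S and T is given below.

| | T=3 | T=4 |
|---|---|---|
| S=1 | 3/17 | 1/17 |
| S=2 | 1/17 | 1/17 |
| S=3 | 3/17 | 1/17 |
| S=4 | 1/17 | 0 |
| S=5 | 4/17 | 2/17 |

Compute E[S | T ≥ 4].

16/5

P(T ≥ 4) = 5/17.
Σ S·P over the event = 1·(1/17) + 2·(1/17) + 3·(1/17) + 5·(2/17) = 16/17.
E[S | T ≥ 4] = (16/17) / (5/17) = 16/5.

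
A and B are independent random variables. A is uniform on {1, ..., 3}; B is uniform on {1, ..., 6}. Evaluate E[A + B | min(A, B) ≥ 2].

13/2

Outcomes with min(A, B) ≥ 2: (2,2), (2,3), (2,4), (2,5), (2,6), (3,2), (3,3), (3,4), (3,5), (3,6), each with probability 1/18.
E[A + B | min(A, B) ≥ 2] = (4 + 5 + 6 + 7 + 8 + 5 + 6 + 7 + 8 + 9) / 10 = 13/2.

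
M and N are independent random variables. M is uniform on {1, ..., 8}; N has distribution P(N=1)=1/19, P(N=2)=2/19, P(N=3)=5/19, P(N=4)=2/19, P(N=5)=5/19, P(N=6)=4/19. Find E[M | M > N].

P(M > N) = 75/152.
Summing M·P(x,y) over outcomes with M > N gives 117/38.
E[M | M > N] = (117/38) / (75/152) = 156/25.

156/25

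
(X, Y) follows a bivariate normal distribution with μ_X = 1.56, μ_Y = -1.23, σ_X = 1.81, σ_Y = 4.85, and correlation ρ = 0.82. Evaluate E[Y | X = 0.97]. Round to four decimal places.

-2.5264

The regression of Y on X has slope ρ·σ_Y/σ_X and passes through (μ_X, μ_Y).
E[Y | X=0.97] = -1.23 + (0.82)·(4.85/1.81)·(0.97 − (1.56)) = -1.23 + (2.19724)·(-0.59) = -2.5264.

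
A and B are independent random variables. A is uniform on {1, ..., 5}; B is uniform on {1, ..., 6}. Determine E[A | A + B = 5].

5/2

Outcomes with A + B = 5: (1,4), (2,3), (3,2), (4,1), each with probability 1/30.
E[A | A + B = 5] = (1 + 2 + 3 + 4) / 4 = 5/2.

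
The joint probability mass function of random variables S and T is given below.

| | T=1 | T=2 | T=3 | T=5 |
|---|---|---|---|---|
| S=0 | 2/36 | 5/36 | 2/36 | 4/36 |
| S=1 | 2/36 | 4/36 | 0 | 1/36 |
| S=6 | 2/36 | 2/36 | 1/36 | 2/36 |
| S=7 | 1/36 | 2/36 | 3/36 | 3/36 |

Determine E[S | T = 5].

P(T = 5) = 5/18.
Σ S·P over the event = 0·(4/36) + 1·(1/36) + 6·(2/36) + 7·(3/36) = 17/18.
E[S | T = 5] = (17/18) / (5/18) = 17/5.

17/5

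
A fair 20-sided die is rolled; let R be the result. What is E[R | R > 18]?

Given R > 18, R is equally likely to be any of {19, 20}.
E[R | R > 18] = (19 + 20) / 2 = 39/2.

39/2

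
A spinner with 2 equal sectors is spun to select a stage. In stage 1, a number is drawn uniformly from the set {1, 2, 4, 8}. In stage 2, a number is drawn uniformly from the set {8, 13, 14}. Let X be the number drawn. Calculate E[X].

185/24

E[X | stage 1] = (1+2+4+8)/4 = 15/4.
E[X | stage 2] = (8+13+14)/3 = 35/3.
E[X] = (1/2)·(15/4) + (1/2)·(35/3) = 185/24.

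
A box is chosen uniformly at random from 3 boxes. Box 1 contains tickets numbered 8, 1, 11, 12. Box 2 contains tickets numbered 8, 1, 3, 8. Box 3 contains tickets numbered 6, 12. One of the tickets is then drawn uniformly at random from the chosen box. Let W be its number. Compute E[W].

22/3

E[W | box 1] = (8+1+11+12)/4 = 8.
E[W | box 2] = (8+1+3+8)/4 = 5.
E[W | box 3] = (6+12)/2 = 9.
E[W] = (1/3)·(8) + (1/3)·(5) + (1/3)·(9) = 22/3.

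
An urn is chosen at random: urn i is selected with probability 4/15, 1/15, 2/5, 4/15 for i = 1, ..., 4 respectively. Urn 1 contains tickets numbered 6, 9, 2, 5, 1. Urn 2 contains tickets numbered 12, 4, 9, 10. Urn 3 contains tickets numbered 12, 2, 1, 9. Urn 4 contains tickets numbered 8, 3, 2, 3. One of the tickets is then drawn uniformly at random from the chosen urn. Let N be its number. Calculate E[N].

1583/300

E[N | urn 1] = (6+9+2+5+1)/5 = 23/5.
E[N | urn 2] = (12+4+9+10)/4 = 35/4.
E[N | urn 3] = (12+2+1+9)/4 = 6.
E[N | urn 4] = (8+3+2+3)/4 = 4.
E[N] = (4/15)·(23/5) + (1/15)·(35/4) + (2/5)·(6) + (4/15)·(4) = 1583/300.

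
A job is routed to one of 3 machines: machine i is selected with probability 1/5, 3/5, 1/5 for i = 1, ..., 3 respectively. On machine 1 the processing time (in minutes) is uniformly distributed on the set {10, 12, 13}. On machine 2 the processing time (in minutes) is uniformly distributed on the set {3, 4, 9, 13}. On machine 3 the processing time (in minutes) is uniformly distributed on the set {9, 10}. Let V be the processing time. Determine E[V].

103/12

E[V | machine 1] = (10+12+13)/3 = 35/3.
E[V | machine 2] = (3+4+9+13)/4 = 29/4.
E[V | machine 3] = (9+10)/2 = 19/2.
E[V] = (1/5)·(35/3) + (3/5)·(29/4) + (1/5)·(19/2) = 103/12.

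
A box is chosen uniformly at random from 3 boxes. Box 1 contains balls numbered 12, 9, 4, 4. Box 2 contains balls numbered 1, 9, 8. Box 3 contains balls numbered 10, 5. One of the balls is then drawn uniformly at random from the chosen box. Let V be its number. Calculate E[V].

83/12

E[V | box 1] = (12+9+4+4)/4 = 29/4.
E[V | box 2] = (1+9+8)/3 = 6.
E[V | box 3] = (10+5)/2 = 15/2.
E[V] = (1/3)·(29/4) + (1/3)·(6) + (1/3)·(15/2) = 83/12.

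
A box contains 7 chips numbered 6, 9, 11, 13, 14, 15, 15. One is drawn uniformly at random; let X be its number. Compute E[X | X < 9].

P(X < 9) = 1/7.
Σ over the event: 6·1/7 = 6/7.
E[X | X < 9] = (6/7) / (1/7) = 6.

6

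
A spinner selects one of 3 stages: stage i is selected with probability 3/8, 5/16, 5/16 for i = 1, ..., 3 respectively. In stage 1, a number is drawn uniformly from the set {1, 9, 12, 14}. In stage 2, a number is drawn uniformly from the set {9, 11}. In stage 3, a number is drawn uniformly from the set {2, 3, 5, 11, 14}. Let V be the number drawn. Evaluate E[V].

139/16

E[V | stage 1] = (1+9+12+14)/4 = 9.
E[V | stage 2] = (9+11)/2 = 10.
E[V | stage 3] = (2+3+5+11+14)/5 = 7.
By the law of total expectation,
E[V] = (3/8)·(9) + (5/16)·(10) + (5/16)·(7) = 139/16.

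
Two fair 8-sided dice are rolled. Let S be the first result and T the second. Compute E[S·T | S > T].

P(S > T) = 7/16.
Summing ST·P(x,y) over outcomes with S > T gives 273/32.
E[S·T | S > T] = (273/32) / (7/16) = 39/2.

39/2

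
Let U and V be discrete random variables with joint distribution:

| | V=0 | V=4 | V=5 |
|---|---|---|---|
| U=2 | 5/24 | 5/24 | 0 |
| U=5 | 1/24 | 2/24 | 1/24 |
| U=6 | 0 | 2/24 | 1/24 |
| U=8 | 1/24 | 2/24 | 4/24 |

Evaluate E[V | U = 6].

P(U = 6) = 1/8.
Σ V·P over the event = 4·(2/24) + 5·(1/24) = 13/24.
E[V | U = 6] = (13/24) / (1/8) = 13/3.

13/3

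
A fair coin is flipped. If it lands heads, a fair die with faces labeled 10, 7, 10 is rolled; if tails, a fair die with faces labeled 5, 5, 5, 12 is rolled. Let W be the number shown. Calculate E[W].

63/8

E[W | heads] = (10+7+10)/3 = 9.
E[W | tails] = (5+5+5+12)/4 = 27/4.
By the law of total expectation,
E[W] = (1/2)·(9) + (1/2)·(27/4) = 63/8.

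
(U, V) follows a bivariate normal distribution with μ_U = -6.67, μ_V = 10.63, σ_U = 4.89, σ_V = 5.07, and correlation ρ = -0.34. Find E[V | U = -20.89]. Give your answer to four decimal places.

For a bivariate normal, E[V | U=x] = μ_V + ρ·(σ_V/σ_U)·(x − μ_U).
E[V | U=-20.89] = 10.63 + (-0.34)·(5.07/4.89)·(-20.89 − (-6.67)) = 10.63 + (-0.35252)·(-14.22) = 15.6428.

15.6428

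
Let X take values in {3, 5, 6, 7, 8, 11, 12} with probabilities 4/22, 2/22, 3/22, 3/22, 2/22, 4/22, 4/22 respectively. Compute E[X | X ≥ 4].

P(X ≥ 4) = 9/11.
Σ over the event: 5·1/11 + 6·3/22 + 7·3/22 + 8·1/11 + 11·2/11 + 12·2/11 = 157/22.
E[X | X ≥ 4] = (157/22) / (9/11) = 157/18.

157/18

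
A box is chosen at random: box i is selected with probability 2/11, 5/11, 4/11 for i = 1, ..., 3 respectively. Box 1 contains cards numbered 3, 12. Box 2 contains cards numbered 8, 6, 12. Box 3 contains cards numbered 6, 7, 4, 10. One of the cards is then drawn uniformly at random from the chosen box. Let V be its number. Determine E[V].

256/33

E[V | box 1] = (3+12)/2 = 15/2.
E[V | box 2] = (8+6+12)/3 = 26/3.
E[V | box 3] = (6+7+4+10)/4 = 27/4.
E[V] = (2/11)·(15/2) + (5/11)·(26/3) + (4/11)·(27/4) = 256/33.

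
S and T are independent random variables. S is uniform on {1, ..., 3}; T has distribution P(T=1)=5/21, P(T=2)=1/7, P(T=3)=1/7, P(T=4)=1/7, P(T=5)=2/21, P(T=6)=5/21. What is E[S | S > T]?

34/13

P(S > T) = 13/63.
Summing S·P(x,y) over outcomes with S > T gives 34/63.
E[S | S > T] = (34/63) / (13/63) = 34/13.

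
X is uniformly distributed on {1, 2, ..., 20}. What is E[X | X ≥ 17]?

37/2

Given X ≥ 17, X is equally likely to be any of {17, 18, 19, 20}.
E[X | X ≥ 17] = (17 + 18 + 19 + 20) / 4 = 37/2.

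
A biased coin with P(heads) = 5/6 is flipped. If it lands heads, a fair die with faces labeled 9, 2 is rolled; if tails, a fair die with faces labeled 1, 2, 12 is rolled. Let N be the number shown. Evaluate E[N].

65/12

E[N | heads] = (9+2)/2 = 11/2.
E[N | tails] = (1+2+12)/3 = 5.
E[N] = (5/6)·(11/2) + (1/6)·(5) = 65/12.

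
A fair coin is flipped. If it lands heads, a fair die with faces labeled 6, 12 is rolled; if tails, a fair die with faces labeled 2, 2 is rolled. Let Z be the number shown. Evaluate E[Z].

E[Z | heads] = (6+12)/2 = 9.
E[Z | tails] = (2+2)/2 = 2.
E[Z] = (1/2)·(9) + (1/2)·(2) = 11/2.

11/2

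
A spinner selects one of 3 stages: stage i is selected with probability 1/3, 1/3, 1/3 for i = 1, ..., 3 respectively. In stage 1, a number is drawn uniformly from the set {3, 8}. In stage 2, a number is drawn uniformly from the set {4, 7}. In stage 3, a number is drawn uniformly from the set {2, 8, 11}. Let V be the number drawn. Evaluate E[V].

6

E[V | stage 1] = (3+8)/2 = 11/2.
E[V | stage 2] = (4+7)/2 = 11/2.
E[V | stage 3] = (2+8+11)/3 = 7.
By the law of total expectation,
E[V] = (1/3)·(11/2) + (1/3)·(11/2) + (1/3)·(7) = 6.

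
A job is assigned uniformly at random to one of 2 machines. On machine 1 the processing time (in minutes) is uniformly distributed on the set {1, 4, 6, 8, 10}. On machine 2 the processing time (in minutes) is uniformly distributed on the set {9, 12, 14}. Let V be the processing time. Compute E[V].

131/15

E[V | machine 1] = (1+4+6+8+10)/5 = 29/5.
E[V | machine 2] = (9+12+14)/3 = 35/3.
E[V] = (1/2)·(29/5) + (1/2)·(35/3) = 131/15.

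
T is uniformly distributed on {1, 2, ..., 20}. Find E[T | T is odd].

10

Given T is odd, T is equally likely to be any of {1, 3, 5, 7, 9, 11, 13, 15, 17, 19}.
E[T | T is odd] = (1 + 3 + 5 + 7 + 9 + 11 + 13 + 15 + 17 + 19) / 10 = 10.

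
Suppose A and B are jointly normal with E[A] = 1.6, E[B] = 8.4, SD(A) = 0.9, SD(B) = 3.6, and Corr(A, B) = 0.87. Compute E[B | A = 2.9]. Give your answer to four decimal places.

The regression of B on A has slope ρ·σ_B/σ_A and passes through (μ_A, μ_B).
E[B | A=2.9] = 8.4 + (0.87)·(3.6/0.9)·(2.9 − (1.6)) = 8.4 + (3.48)·(1.3) = 12.9240.

12.9240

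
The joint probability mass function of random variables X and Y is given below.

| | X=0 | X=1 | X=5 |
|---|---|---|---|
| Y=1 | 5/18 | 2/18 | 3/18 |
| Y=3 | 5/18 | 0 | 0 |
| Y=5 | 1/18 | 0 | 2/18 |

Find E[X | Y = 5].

P(Y = 5) = 1/6.
Σ X·P over the event = 0·(1/18) + 5·(2/18) = 5/9.
E[X | Y = 5] = (5/9) / (1/6) = 10/3.

10/3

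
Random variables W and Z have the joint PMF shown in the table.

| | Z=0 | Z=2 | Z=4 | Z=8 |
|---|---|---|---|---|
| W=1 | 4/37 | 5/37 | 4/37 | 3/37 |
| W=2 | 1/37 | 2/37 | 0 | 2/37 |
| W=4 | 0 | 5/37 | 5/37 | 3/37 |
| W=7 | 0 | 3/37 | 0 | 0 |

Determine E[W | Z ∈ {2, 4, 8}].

P(Z ∈ {2, 4, 8}) = 32/37.
Summing W·P(W=x,Z=y) over the conditioning event gives 93/37.
E[W | Z ∈ {2, 4, 8}] = (93/37) / (32/37) = 93/32.

93/32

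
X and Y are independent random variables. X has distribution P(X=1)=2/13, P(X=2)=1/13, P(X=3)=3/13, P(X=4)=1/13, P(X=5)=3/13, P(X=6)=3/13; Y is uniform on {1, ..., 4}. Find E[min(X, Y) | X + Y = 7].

21/10

P(X + Y = 7) = 5/26.
Summing min(X,Y)·P(x,y) over outcomes with X + Y = 7 gives 21/52.
E[min(X, Y) | X + Y = 7] = (21/52) / (5/26) = 21/10.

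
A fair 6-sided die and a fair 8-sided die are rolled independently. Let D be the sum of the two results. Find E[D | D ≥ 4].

P(D ≥ 4) = 15/16.
E[D | D ≥ 4] = (47/6) / (15/16) = 376/45.

376/45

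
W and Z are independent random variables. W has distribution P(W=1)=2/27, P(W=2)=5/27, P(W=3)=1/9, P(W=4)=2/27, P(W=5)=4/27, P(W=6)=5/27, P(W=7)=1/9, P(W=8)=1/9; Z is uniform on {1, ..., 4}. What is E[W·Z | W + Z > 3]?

136/11

P(W + Z > 3) = 11/12.
Summing WZ·P(x,y) over outcomes with W + Z > 3 gives 34/3.
E[W·Z | W + Z > 3] = (34/3) / (11/12) = 136/11.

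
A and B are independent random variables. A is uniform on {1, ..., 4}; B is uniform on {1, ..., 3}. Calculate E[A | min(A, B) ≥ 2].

3

Outcomes with min(A, B) ≥ 2: (2,2), (2,3), (3,2), (3,3), (4,2), (4,3), each with probability 1/12.
E[A | min(A, B) ≥ 2] = (2 + 2 + 3 + 3 + 4 + 4) / 6 = 3.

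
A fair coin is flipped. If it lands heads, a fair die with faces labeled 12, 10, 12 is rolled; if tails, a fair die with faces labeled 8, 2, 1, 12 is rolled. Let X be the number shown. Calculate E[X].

E[X | heads] = (12+10+12)/3 = 34/3.
E[X | tails] = (8+2+1+12)/4 = 23/4.
By the law of total expectation,
E[X] = (1/2)·(34/3) + (1/2)·(23/4) = 205/24.

205/24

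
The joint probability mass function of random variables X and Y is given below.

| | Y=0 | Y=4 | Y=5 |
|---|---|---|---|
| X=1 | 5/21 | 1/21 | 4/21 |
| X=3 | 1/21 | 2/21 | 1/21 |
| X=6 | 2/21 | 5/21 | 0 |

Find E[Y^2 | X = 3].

57/4

P(X = 3) = 4/21.
Σ Y^2·P over the event = 0·(1/21) + 16·(2/21) + 25·(1/21) = 19/7.
E[Y^2 | X = 3] = (19/7) / (4/21) = 57/4.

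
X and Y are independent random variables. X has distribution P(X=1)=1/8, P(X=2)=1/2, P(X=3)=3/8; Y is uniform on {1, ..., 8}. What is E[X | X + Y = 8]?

9/4

P(X + Y = 8) = 1/8.
Summing X·P(x,y) over outcomes with X + Y = 8 gives 9/32.
E[X | X + Y = 8] = (9/32) / (1/8) = 9/4.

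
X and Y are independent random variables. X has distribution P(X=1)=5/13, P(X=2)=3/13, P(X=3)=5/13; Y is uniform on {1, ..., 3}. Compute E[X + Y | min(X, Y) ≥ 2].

41/8

P(min(X, Y) ≥ 2) = 16/39.
Summing (X+Y)·P(x,y) over outcomes with min(X, Y) ≥ 2 gives 82/39.
E[X + Y | min(X, Y) ≥ 2] = (82/39) / (16/39) = 41/8.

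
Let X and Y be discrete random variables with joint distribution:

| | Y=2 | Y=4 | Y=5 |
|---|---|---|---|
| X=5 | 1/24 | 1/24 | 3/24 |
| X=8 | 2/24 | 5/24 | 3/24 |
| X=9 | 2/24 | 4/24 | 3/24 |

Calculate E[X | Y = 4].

81/10

P(Y = 4) = 5/12.
Σ X·P over the event = 5·(1/24) + 8·(5/24) + 9·(4/24) = 27/8.
E[X | Y = 4] = (27/8) / (5/12) = 81/10.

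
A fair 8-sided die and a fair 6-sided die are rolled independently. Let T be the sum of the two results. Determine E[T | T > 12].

40/3

P(T > 12) = 1/16.
Σ over the event: 13·1/24 + 14·1/48 = 5/6.
E[T | T > 12] = (5/6) / (1/16) = 40/3.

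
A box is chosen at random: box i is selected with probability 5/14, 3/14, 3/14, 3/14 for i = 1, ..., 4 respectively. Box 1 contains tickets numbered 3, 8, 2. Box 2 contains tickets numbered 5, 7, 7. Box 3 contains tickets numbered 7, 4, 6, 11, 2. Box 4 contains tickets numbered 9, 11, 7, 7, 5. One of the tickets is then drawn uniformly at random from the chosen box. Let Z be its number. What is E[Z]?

1231/210

E[Z | box 1] = (3+8+2)/3 = 13/3.
E[Z | box 2] = (5+7+7)/3 = 19/3.
E[Z | box 3] = (7+4+6+11+2)/5 = 6.
E[Z | box 4] = (9+11+7+7+5)/5 = 39/5.
E[Z] = (5/14)·(13/3) + (3/14)·(19/3) + (3/14)·(6) + (3/14)·(39/5) = 1231/210.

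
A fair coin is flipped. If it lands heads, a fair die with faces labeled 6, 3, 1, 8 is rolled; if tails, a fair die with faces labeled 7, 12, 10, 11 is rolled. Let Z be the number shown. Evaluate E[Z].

E[Z | heads] = (6+3+1+8)/4 = 9/2.
E[Z | tails] = (7+12+10+11)/4 = 10.
By the law of total expectation,
E[Z] = (1/2)·(9/2) + (1/2)·(10) = 29/4.

29/4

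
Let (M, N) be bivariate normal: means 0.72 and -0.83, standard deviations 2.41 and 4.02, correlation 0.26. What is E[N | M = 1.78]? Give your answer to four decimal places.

For a bivariate normal, E[N | M=x] = μ_N + ρ·(σ_N/σ_M)·(x − μ_M).
E[N | M=1.78] = -0.83 + (0.26)·(4.02/2.41)·(1.78 − (0.72)) = -0.83 + (0.43369)·(1.06) = -0.3703.

-0.3703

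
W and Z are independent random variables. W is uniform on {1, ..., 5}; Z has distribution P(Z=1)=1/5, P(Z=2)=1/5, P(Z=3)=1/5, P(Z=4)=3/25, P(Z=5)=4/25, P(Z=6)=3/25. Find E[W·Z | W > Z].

385/48

P(W > Z) = 48/125.
Summing WZ·P(x,y) over outcomes with W > Z gives 77/25.
E[W·Z | W > Z] = (77/25) / (48/125) = 385/48.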